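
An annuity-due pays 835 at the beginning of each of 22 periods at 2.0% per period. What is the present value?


PV_due = PMT * (1-(1+i)^(-n))/i * (1+i)
PV_immediate = 14744.4702
PV_due = 14744.4702 * 1.02
= 15039.3596


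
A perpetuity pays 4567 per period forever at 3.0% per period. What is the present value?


PV = PMT / i
= 4567 / 0.03
= 152233.3333


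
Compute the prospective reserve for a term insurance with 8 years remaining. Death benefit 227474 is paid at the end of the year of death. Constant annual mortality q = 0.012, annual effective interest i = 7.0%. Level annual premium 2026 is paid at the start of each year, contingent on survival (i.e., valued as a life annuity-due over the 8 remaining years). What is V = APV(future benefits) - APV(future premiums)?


v = 1/(1+i) = 0.934579
APV(future benefits) per unit = sum_{k=0}^{7} k_p_x * q * v^(k+1) = 0.069011
APV(future benefits) = 227474 * 0.069011 = 15698.1225
Life annuity-due factor ä_{x:8} = sum_{k=0}^{7} k_p_x * v^k = 6.153447
APV(future premiums) = 2026 * 6.153447 = 12466.8841
V = 15698.1225 - 12466.8841
= 3231.2384


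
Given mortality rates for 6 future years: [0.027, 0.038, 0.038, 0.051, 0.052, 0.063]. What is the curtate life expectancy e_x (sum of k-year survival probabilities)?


e_x = sum_{k=1}^{n} k_p_x
k_p_x values:
  1_p_x = 0.973
  2_p_x = 0.936026
  3_p_x = 0.900457
  4_p_x = 0.854534
  5_p_x = 0.810098
  6_p_x = 0.759062
e_x = 5.2332


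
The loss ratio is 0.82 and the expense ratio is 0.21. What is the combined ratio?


Combined ratio = loss ratio + expense ratio
= 0.82 + 0.21
= 1.03


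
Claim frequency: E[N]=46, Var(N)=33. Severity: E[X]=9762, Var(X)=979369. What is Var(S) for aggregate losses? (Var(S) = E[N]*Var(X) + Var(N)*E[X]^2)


Var(S) = E[N]*Var(X) + Var(N)*E[X]^2
= 46*979369 + 33*9762^2
= 45050974 + 3144789252
= 3.1898e+09


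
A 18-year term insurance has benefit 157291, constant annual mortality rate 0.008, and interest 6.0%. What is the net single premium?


NSP = benefit * sum_{k=0}^{n-1} k_p_x * q * v^(k+1)
With constant q=0.008, v=0.943396
Sum = 0.081978
NSP = 157291 * 0.081978
= 12894.4798


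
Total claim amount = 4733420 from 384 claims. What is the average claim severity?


severity = total / number
= 4733420 / 384
= 12326.6146


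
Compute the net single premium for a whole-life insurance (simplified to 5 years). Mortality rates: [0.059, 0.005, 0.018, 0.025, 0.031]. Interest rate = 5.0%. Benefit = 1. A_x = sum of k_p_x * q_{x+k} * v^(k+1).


v = 0.952381
Year 0: k_p_x=1.0, q=0.059, term=0.05619
Year 1: k_p_x=0.941, q=0.005, term=0.004268
Year 2: k_p_x=0.936295, q=0.018, term=0.014559
Year 3: k_p_x=0.919442, q=0.025, term=0.018911
Year 4: k_p_x=0.896456, q=0.031, term=0.021774
A_x = 0.1157


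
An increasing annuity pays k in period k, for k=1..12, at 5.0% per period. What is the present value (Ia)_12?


(Ia)_n = sum_{k=1}^{n} k * v^k, v = 1/(1+i)
v = 0.952381
Sum computed term by term:
(Ia)_12 = 52.4873


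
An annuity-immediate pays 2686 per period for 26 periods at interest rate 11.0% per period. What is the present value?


PV = PMT * (1 - (1+i)^(-n)) / i
= 2686 * (1 - (1+0.11)^(-26)) / 0.11
= 2686 * (1 - 0.066314) / 0.11
= 2686 * 8.488058
= 22798.9245


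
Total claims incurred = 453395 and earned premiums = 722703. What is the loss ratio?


Loss ratio = claims / premiums
= 453395 / 722703
= 0.6274


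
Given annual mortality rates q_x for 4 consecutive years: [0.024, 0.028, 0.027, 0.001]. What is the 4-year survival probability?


p_k = 1 - q_k for each year
Survival = product of (1 - q_k)
= 0.976 * 0.972 * 0.973 * 0.999
= 0.9221


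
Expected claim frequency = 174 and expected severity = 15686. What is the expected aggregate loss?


E[S] = E[N] * E[X]
= 174 * 15686
= 2.7294e+06


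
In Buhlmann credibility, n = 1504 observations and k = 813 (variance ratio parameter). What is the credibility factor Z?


Z = n / (n + k)
= 1504 / (1504 + 813)
= 1504 / 2317
= 0.6491


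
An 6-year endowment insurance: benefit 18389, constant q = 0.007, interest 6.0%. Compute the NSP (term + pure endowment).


Term component = 622.7397
Pure endowment = 6_p_x * v^6 * benefit = 0.958728 * 0.704961 * 18389 = 12428.4913
NSP = 13051.231


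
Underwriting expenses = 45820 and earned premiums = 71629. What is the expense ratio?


Expense ratio = expenses / premiums
= 45820 / 71629
= 0.6397


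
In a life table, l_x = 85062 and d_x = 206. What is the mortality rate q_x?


q_x = d_x / l_x
= 206 / 85062
= 0.0024


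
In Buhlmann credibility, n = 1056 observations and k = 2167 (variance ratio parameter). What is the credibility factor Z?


Z = n / (n + k)
= 1056 / (1056 + 2167)
= 1056 / 3223
= 0.3276


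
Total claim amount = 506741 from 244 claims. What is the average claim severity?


severity = total / number
= 506741 / 244
= 2076.8074


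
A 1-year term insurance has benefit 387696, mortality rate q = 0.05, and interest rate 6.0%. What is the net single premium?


NSP = benefit * q * v
v = 1/(1+i) = 0.943396
NSP = 387696 * 0.05 * 0.943396
= 18287.5472


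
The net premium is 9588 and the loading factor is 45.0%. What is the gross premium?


Gross = net * (1 + loading)
= 9588 * (1 + 0.45)
= 9588 * 1.45
= 13902.6


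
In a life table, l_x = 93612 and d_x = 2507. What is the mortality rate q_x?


q_x = d_x / l_x
= 2507 / 93612
= 0.0268


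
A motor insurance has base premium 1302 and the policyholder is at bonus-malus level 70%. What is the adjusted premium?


adjusted = base * BM_level / 100
= 1302 * 70 / 100
= 1302 * 0.7
= 911.4


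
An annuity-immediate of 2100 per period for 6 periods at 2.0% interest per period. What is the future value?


FV = PMT * ((1+i)^n - 1) / i
= 2100 * ((1.02)^6 - 1) / 0.02
= 2100 * (1.126162 - 1) / 0.02
= 13247.054


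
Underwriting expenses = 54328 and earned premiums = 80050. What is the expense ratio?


Expense ratio = expenses / premiums
= 54328 / 80050
= 0.6787


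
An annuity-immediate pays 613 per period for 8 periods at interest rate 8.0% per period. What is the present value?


PV = PMT * (1 - (1+i)^(-n)) / i
= 613 * (1 - (1+0.08)^(-8)) / 0.08
= 613 * (1 - 0.540269) / 0.08
= 613 * 5.746639
= 3522.6897


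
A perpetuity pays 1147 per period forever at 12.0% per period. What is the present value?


PV = PMT / i
= 1147 / 0.12
= 9558.3333


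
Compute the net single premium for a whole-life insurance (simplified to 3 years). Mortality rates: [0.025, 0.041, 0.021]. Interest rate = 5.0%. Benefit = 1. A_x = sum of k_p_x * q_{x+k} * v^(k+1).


v = 0.952381
Year 0: k_p_x=1.0, q=0.025, term=0.02381
Year 1: k_p_x=0.975, q=0.041, term=0.036259
Year 2: k_p_x=0.935025, q=0.021, term=0.016962
A_x = 0.077


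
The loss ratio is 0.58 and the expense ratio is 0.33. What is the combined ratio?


Combined ratio = loss ratio + expense ratio
= 0.58 + 0.33
= 0.91


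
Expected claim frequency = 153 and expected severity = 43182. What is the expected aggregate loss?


E[S] = E[N] * E[X]
= 153 * 43182
= 6.6068e+06


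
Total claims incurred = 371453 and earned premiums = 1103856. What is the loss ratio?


Loss ratio = claims / premiums
= 371453 / 1103856
= 0.3365


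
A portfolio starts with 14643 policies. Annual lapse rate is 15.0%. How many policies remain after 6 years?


remaining = initial * (1 - lapse)^years
= 14643 * (1 - 0.15)^6
= 14643 * 0.37715
= 5522.6004


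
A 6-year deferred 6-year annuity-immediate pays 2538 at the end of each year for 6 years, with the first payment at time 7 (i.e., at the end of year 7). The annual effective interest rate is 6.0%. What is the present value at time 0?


PV at time 6 of the 6-year annuity-immediate:
a_n = 2538 * (1-(1+0.06)^(-6))/0.06 = 12480.1691
Discount back 6 years to time 0:
PV = 12480.1691 * (1+0.06)^(-6)
= 12480.1691 * 0.704961
= 8798.0268


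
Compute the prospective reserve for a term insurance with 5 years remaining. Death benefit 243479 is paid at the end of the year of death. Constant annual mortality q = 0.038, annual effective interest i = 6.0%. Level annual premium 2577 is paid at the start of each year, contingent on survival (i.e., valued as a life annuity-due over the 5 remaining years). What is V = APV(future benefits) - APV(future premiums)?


v = 1/(1+i) = 0.943396
APV(future benefits) per unit = sum_{k=0}^{4} k_p_x * q * v^(k+1) = 0.149027
APV(future benefits) = 243479 * 0.149027 = 36284.9437
Life annuity-due factor ä_{x:5} = sum_{k=0}^{4} k_p_x * v^k = 4.157069
APV(future premiums) = 2577 * 4.157069 = 10712.7663
V = 36284.9437 - 10712.7663
= 25572.1774


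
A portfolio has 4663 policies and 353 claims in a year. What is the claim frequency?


frequency = claims / policies
= 353 / 4663
= 0.0757


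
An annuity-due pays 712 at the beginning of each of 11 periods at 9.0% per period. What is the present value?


PV_due = PMT * (1-(1+i)^(-n))/i * (1+i)
PV_immediate = 4845.2957
PV_due = 4845.2957 * 1.09
= 5281.3723


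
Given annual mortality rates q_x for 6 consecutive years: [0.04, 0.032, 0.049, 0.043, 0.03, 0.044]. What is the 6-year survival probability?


p_k = 1 - q_k for each year
Survival = product of (1 - q_k)
= 0.96 * 0.968 * 0.951 * 0.957 * 0.97 * 0.956
= 0.7843


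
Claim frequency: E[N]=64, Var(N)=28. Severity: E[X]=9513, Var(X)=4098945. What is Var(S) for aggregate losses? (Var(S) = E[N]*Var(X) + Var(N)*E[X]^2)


Var(S) = E[N]*Var(X) + Var(N)*E[X]^2
= 64*4098945 + 28*9513^2
= 262332480 + 2533920732
= 2.7963e+09


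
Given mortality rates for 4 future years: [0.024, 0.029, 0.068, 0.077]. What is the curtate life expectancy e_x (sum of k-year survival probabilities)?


e_x = sum_{k=1}^{n} k_p_x
k_p_x values:
  1_p_x = 0.976
  2_p_x = 0.947696
  3_p_x = 0.883253
  4_p_x = 0.815242
e_x = 3.6222


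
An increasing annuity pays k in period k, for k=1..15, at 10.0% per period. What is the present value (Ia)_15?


(Ia)_n = sum_{k=1}^{n} k * v^k, v = 1/(1+i)
v = 0.909091
Sum computed term by term:
(Ia)_15 = 47.7581


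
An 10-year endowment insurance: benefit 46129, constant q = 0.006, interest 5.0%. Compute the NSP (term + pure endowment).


Term component = 2085.4068
Pure endowment = 10_p_x * v^10 * benefit = 0.941594 * 0.613913 * 46129 = 26665.2029
NSP = 28750.6098


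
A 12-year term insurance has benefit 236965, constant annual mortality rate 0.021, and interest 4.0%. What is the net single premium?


NSP = benefit * sum_{k=0}^{n-1} k_p_x * q * v^(k+1)
With constant q=0.021, v=0.961538
Sum = 0.177583
NSP = 236965 * 0.177583
= 42080.9524


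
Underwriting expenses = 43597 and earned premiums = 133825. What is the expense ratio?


Expense ratio = expenses / premiums
= 43597 / 133825
= 0.3258


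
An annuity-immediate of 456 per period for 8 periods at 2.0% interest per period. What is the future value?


FV = PMT * ((1+i)^n - 1) / i
= 456 * ((1.02)^8 - 1) / 0.02
= 456 * (1.171659 - 1) / 0.02
= 3913.8339


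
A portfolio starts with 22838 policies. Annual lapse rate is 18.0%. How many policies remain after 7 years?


remaining = initial * (1 - lapse)^years
= 22838 * (1 - 0.18)^7
= 22838 * 0.249285
= 5693.1816


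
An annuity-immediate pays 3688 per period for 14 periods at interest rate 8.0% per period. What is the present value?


PV = PMT * (1 - (1+i)^(-n)) / i
= 3688 * (1 - (1+0.08)^(-14)) / 0.08
= 3688 * (1 - 0.340461) / 0.08
= 3688 * 8.244237
= 30404.746


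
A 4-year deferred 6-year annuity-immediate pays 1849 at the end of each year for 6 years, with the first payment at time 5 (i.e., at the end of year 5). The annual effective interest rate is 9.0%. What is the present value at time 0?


PV at time 4 of the 6-year annuity-immediate:
a_n = 1849 * (1-(1+0.09)^(-6))/0.09 = 8294.4635
Discount back 4 years to time 0:
PV = 8294.4635 * (1+0.09)^(-4)
= 8294.4635 * 0.708425
= 5876.007


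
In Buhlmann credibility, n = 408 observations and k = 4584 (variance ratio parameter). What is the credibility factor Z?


Z = n / (n + k)
= 408 / (408 + 4584)
= 408 / 4992
= 0.0817


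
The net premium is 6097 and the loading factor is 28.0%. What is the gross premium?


Gross = net * (1 + loading)
= 6097 * (1 + 0.28)
= 6097 * 1.28
= 7804.16


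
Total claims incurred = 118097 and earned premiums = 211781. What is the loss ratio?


Loss ratio = claims / premiums
= 118097 / 211781
= 0.5576


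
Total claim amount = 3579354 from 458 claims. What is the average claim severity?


severity = total / number
= 3579354 / 458
= 7815.1834


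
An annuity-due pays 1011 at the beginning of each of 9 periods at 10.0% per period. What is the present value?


PV_due = PMT * (1-(1+i)^(-n))/i * (1+i)
PV_immediate = 5822.3731
PV_due = 5822.3731 * 1.1
= 6404.6104


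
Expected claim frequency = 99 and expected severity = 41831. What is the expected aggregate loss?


E[S] = E[N] * E[X]
= 99 * 41831
= 4.1413e+06


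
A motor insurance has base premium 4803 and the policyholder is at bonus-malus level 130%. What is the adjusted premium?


adjusted = base * BM_level / 100
= 4803 * 130 / 100
= 4803 * 1.3
= 6243.9


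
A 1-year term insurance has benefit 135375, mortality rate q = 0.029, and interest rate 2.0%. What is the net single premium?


NSP = benefit * q * v
v = 1/(1+i) = 0.980392
NSP = 135375 * 0.029 * 0.980392
= 3848.8971


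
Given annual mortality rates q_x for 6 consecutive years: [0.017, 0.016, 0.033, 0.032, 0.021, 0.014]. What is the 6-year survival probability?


p_k = 1 - q_k for each year
Survival = product of (1 - q_k)
= 0.983 * 0.984 * 0.967 * 0.968 * 0.979 * 0.986
= 0.874


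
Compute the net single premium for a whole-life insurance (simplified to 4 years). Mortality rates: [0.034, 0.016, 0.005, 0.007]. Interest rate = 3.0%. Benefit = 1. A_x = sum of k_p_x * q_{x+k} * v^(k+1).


v = 0.970874
Year 0: k_p_x=1.0, q=0.034, term=0.03301
Year 1: k_p_x=0.966, q=0.016, term=0.014569
Year 2: k_p_x=0.950544, q=0.005, term=0.004349
Year 3: k_p_x=0.945791, q=0.007, term=0.005882
A_x = 0.0578


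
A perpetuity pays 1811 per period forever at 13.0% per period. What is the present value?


PV = PMT / i
= 1811 / 0.13
= 13930.7692


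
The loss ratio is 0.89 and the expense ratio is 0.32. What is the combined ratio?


Combined ratio = loss ratio + expense ratio
= 0.89 + 0.32
= 1.21


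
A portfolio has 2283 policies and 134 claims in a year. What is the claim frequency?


frequency = claims / policies
= 134 / 2283
= 0.0587


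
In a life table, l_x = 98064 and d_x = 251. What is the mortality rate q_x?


q_x = d_x / l_x
= 251 / 98064
= 0.0026


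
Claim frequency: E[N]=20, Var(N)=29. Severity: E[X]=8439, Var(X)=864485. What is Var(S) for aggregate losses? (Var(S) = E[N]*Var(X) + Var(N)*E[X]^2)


Var(S) = E[N]*Var(X) + Var(N)*E[X]^2
= 20*864485 + 29*8439^2
= 17289700 + 2065284909
= 2.0826e+09


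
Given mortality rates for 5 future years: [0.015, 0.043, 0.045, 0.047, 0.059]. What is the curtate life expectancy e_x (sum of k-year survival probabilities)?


e_x = sum_{k=1}^{n} k_p_x
k_p_x values:
  1_p_x = 0.985
  2_p_x = 0.942645
  3_p_x = 0.900226
  4_p_x = 0.857915
  5_p_x = 0.807298
e_x = 4.4931


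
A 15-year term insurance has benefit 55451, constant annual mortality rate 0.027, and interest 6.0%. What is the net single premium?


NSP = benefit * sum_{k=0}^{n-1} k_p_x * q * v^(k+1)
With constant q=0.027, v=0.943396
Sum = 0.224454
NSP = 55451 * 0.224454
= 12446.173


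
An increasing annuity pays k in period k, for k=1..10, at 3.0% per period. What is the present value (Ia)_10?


(Ia)_n = sum_{k=1}^{n} k * v^k, v = 1/(1+i)
v = 0.970874
Sum computed term by term:
(Ia)_10 = 44.839


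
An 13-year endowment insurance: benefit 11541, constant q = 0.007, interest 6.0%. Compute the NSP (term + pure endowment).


Term component = 689.7987
Pure endowment = 13_p_x * v^13 * benefit = 0.912726 * 0.468839 * 11541 = 4938.6406
NSP = 5628.4393


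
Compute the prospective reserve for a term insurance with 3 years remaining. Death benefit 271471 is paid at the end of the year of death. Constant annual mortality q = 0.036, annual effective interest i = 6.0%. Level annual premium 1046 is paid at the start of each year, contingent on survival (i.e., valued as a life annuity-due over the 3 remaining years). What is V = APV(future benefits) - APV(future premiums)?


v = 1/(1+i) = 0.943396
APV(future benefits) per unit = sum_{k=0}^{2} k_p_x * q * v^(k+1) = 0.092938
APV(future benefits) = 271471 * 0.092938 = 25229.9378
Life annuity-due factor ä_{x:3} = sum_{k=0}^{2} k_p_x * v^k = 2.736504
APV(future premiums) = 1046 * 2.736504 = 2862.3833
V = 25229.9378 - 2862.3833
= 22367.5546


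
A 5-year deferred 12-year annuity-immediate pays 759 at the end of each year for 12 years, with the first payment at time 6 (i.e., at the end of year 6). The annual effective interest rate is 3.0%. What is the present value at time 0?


PV at time 5 of the 12-year annuity-immediate:
a_n = 759 * (1-(1+0.03)^(-12))/0.03 = 7555.089
Discount back 5 years to time 0:
PV = 7555.089 * (1+0.03)^(-5)
= 7555.089 * 0.862609
= 6517.0862


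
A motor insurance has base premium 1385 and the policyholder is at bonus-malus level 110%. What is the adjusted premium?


adjusted = base * BM_level / 100
= 1385 * 110 / 100
= 1385 * 1.1
= 1523.5


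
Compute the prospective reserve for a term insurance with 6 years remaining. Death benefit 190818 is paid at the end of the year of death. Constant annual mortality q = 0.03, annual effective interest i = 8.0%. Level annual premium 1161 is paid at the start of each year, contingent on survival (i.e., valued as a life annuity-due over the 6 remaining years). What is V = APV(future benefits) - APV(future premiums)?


v = 1/(1+i) = 0.925926
APV(future benefits) per unit = sum_{k=0}^{5} k_p_x * q * v^(k+1) = 0.129569
APV(future benefits) = 190818 * 0.129569 = 24724.0979
Life annuity-due factor ä_{x:6} = sum_{k=0}^{5} k_p_x * v^k = 4.664484
APV(future premiums) = 1161 * 4.664484 = 5415.466
V = 24724.0979 - 5415.466
= 19308.6319


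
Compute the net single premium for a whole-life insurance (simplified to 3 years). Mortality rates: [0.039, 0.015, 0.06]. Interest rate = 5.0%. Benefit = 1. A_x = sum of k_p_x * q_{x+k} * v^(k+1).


v = 0.952381
Year 0: k_p_x=1.0, q=0.039, term=0.037143
Year 1: k_p_x=0.961, q=0.015, term=0.013075
Year 2: k_p_x=0.946585, q=0.06, term=0.049062
A_x = 0.0993


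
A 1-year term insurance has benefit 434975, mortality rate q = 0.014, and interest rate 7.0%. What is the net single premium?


NSP = benefit * q * v
v = 1/(1+i) = 0.934579
NSP = 434975 * 0.014 * 0.934579
= 5691.2617


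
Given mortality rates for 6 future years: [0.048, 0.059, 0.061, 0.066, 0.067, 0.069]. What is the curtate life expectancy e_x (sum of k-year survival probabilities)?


e_x = sum_{k=1}^{n} k_p_x
k_p_x values:
  1_p_x = 0.952
  2_p_x = 0.895832
  3_p_x = 0.841186
  4_p_x = 0.785668
  5_p_x = 0.733028
  6_p_x = 0.682449
e_x = 4.8902


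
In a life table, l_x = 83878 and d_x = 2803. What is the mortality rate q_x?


q_x = d_x / l_x
= 2803 / 83878
= 0.0334


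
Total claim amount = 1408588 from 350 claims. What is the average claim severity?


severity = total / number
= 1408588 / 350
= 4024.5371


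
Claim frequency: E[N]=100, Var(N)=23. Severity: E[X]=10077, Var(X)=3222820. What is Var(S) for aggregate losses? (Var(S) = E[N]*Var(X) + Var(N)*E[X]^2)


Var(S) = E[N]*Var(X) + Var(N)*E[X]^2
= 100*3222820 + 23*10077^2
= 322282000 + 2335556367
= 2.6578e+09


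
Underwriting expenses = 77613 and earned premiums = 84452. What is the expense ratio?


Expense ratio = expenses / premiums
= 77613 / 84452
= 0.919


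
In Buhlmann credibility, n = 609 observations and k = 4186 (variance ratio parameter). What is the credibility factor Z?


Z = n / (n + k)
= 609 / (609 + 4186)
= 609 / 4795
= 0.127


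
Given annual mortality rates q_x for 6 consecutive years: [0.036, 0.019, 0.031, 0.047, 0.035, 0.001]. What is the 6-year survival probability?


p_k = 1 - q_k for each year
Survival = product of (1 - q_k)
= 0.964 * 0.981 * 0.969 * 0.953 * 0.965 * 0.999
= 0.8419


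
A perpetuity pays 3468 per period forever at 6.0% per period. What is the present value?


PV = PMT / i
= 3468 / 0.06
= 57800.0


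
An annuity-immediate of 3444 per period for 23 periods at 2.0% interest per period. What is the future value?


FV = PMT * ((1+i)^n - 1) / i
= 3444 * ((1.02)^23 - 1) / 0.02
= 3444 * (1.576899 - 1) / 0.02
= 99342.0533


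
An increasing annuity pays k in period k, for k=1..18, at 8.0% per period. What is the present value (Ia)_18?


(Ia)_n = sum_{k=1}^{n} k * v^k, v = 1/(1+i)
v = 0.925926
Sum computed term by term:
(Ia)_18 = 70.2144


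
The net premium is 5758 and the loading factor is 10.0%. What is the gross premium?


Gross = net * (1 + loading)
= 5758 * (1 + 0.1)
= 5758 * 1.1
= 6333.8


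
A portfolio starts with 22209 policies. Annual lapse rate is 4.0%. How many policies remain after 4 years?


remaining = initial * (1 - lapse)^years
= 22209 * (1 - 0.04)^4
= 22209 * 0.849347
= 18863.1378


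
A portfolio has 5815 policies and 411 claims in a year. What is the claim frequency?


frequency = claims / policies
= 411 / 5815
= 0.0707


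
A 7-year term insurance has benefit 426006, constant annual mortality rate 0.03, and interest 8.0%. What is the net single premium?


NSP = benefit * sum_{k=0}^{n-1} k_p_x * q * v^(k+1)
With constant q=0.03, v=0.925926
Sum = 0.14415
NSP = 426006 * 0.14415
= 61408.7382


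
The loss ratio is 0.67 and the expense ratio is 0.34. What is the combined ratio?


Combined ratio = loss ratio + expense ratio
= 0.67 + 0.34
= 1.01


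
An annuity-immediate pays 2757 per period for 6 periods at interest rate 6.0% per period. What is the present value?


PV = PMT * (1 - (1+i)^(-n)) / i
= 2757 * (1 - (1+0.06)^(-6)) / 0.06
= 2757 * (1 - 0.704961) / 0.06
= 2757 * 4.917324
= 13557.0632


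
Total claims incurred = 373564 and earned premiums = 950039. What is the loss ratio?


Loss ratio = claims / premiums
= 373564 / 950039
= 0.3932


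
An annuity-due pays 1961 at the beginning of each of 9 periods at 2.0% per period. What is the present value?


PV_due = PMT * (1-(1+i)^(-n))/i * (1+i)
PV_immediate = 16006.1462
PV_due = 16006.1462 * 1.02
= 16326.2691


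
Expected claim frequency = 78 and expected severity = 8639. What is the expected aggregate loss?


E[S] = E[N] * E[X]
= 78 * 8639
= 673842


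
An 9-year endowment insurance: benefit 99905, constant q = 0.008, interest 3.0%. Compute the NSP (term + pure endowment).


Term component = 6037.0387
Pure endowment = 9_p_x * v^9 * benefit = 0.930262 * 0.766417 * 99905 = 71229.0663
NSP = 77266.1049


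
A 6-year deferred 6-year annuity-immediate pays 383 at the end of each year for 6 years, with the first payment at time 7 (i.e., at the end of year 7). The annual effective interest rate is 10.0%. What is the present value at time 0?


PV at time 6 of the 6-year annuity-immediate:
a_n = 383 * (1-(1+0.1)^(-6))/0.1 = 1668.0648
Discount back 6 years to time 0:
PV = 1668.0648 * (1+0.1)^(-6)
= 1668.0648 * 0.564474
= 941.5791


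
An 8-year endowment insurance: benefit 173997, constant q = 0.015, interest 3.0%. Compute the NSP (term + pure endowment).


Term component = 17428.2952
Pure endowment = 8_p_x * v^8 * benefit = 0.886115 * 0.789409 * 173997 = 121712.1143
NSP = 139140.4095


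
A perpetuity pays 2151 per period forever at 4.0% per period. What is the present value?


PV = PMT / i
= 2151 / 0.04
= 53775.0


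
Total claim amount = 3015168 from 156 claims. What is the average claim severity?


severity = total / number
= 3015168 / 156
= 19328.0


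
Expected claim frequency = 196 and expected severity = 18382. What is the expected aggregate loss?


E[S] = E[N] * E[X]
= 196 * 18382
= 3.6029e+06


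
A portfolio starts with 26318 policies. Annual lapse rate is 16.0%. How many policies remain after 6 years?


remaining = initial * (1 - lapse)^years
= 26318 * (1 - 0.16)^6
= 26318 * 0.351298
= 9245.4616


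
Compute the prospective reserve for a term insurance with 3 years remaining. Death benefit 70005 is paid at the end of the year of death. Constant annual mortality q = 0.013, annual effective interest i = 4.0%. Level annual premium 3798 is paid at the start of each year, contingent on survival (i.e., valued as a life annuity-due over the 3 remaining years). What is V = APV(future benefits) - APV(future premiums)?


v = 1/(1+i) = 0.961538
APV(future benefits) per unit = sum_{k=0}^{2} k_p_x * q * v^(k+1) = 0.035621
APV(future benefits) = 70005 * 0.035621 = 2493.6765
Life annuity-due factor ä_{x:3} = sum_{k=0}^{2} k_p_x * v^k = 2.849712
APV(future premiums) = 3798 * 2.849712 = 10823.2079
V = 2493.6765 - 10823.2079
= -8329.5314


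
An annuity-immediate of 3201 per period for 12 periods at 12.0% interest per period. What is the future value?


FV = PMT * ((1+i)^n - 1) / i
= 3201 * ((1.12)^12 - 1) / 0.12
= 3201 * (3.895976 - 1) / 0.12
= 77250.1596


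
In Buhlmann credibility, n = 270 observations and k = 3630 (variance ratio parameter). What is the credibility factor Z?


Z = n / (n + k)
= 270 / (270 + 3630)
= 270 / 3900
= 0.0692


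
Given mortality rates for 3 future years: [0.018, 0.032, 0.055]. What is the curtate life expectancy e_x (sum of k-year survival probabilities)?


e_x = sum_{k=1}^{n} k_p_x
k_p_x values:
  1_p_x = 0.982
  2_p_x = 0.950576
  3_p_x = 0.898294
e_x = 2.8309


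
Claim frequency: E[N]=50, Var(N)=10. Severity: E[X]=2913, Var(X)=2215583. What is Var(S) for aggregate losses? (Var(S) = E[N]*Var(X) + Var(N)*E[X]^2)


Var(S) = E[N]*Var(X) + Var(N)*E[X]^2
= 50*2215583 + 10*2913^2
= 110779150 + 84855690
= 1.9563e+08


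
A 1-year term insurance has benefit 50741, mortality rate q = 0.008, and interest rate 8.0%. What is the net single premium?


NSP = benefit * q * v
v = 1/(1+i) = 0.925926
NSP = 50741 * 0.008 * 0.925926
= 375.8593


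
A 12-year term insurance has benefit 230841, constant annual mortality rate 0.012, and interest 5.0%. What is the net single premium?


NSP = benefit * sum_{k=0}^{n-1} k_p_x * q * v^(k+1)
With constant q=0.012, v=0.952381
Sum = 0.100309
NSP = 230841 * 0.100309
= 23155.3361


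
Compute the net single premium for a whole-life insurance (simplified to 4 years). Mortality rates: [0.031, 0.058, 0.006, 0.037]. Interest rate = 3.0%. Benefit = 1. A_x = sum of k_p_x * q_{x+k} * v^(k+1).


v = 0.970874
Year 0: k_p_x=1.0, q=0.031, term=0.030097
Year 1: k_p_x=0.969, q=0.058, term=0.052976
Year 2: k_p_x=0.912798, q=0.006, term=0.005012
Year 3: k_p_x=0.907321, q=0.037, term=0.029827
A_x = 0.1179


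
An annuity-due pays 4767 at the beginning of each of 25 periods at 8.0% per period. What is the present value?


PV_due = PMT * (1-(1+i)^(-n))/i * (1+i)
PV_immediate = 50886.6581
PV_due = 50886.6581 * 1.08
= 54957.5907


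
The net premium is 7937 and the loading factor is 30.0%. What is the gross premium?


Gross = net * (1 + loading)
= 7937 * (1 + 0.3)
= 7937 * 1.3
= 10318.1


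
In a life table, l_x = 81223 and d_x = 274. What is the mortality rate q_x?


q_x = d_x / l_x
= 274 / 81223
= 0.0034


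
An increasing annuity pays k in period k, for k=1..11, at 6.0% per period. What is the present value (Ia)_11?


(Ia)_n = sum_{k=1}^{n} k * v^k, v = 1/(1+i)
v = 0.943396
Sum computed term by term:
(Ia)_11 = 42.7571


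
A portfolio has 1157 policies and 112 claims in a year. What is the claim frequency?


frequency = claims / policies
= 112 / 1157
= 0.0968


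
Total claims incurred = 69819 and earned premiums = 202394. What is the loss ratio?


Loss ratio = claims / premiums
= 69819 / 202394
= 0.345


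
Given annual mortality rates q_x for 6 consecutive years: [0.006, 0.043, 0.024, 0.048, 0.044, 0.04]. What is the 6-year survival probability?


p_k = 1 - q_k for each year
Survival = product of (1 - q_k)
= 0.994 * 0.957 * 0.976 * 0.952 * 0.956 * 0.96
= 0.8112


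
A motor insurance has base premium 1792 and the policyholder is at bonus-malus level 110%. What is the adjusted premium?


adjusted = base * BM_level / 100
= 1792 * 110 / 100
= 1792 * 1.1
= 1971.2


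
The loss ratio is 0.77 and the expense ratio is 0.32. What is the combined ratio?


Combined ratio = loss ratio + expense ratio
= 0.77 + 0.32
= 1.09


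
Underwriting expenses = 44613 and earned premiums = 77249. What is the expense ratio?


Expense ratio = expenses / premiums
= 44613 / 77249
= 0.5775


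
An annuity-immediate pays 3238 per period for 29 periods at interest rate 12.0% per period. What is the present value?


PV = PMT * (1 - (1+i)^(-n)) / i
= 3238 * (1 - (1+0.12)^(-29)) / 0.12
= 3238 * (1 - 0.037383) / 0.12
= 3238 * 8.021806
= 25974.608


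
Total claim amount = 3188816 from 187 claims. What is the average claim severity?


severity = total / number
= 3188816 / 187
= 17052.492


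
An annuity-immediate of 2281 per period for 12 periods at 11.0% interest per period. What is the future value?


FV = PMT * ((1+i)^n - 1) / i
= 2281 * ((1.11)^12 - 1) / 0.11
= 2281 * (3.498451 - 1) / 0.11
= 51808.7801


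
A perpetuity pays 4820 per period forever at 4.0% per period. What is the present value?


PV = PMT / i
= 4820 / 0.04
= 120500.0


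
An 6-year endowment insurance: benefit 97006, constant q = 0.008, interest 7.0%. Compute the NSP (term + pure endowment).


Term component = 3631.5992
Pure endowment = 6_p_x * v^6 * benefit = 0.95295 * 0.666342 * 97006 = 61597.9081
NSP = 65229.5073


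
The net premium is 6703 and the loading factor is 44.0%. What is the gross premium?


Gross = net * (1 + loading)
= 6703 * (1 + 0.44)
= 6703 * 1.44
= 9652.32


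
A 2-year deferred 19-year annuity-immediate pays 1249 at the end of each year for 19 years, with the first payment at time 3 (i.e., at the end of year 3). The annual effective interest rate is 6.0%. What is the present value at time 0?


PV at time 2 of the 19-year annuity-immediate:
a_n = 1249 * (1-(1+0.06)^(-19))/0.06 = 13936.4875
Discount back 2 years to time 0:
PV = 13936.4875 * (1+0.06)^(-2)
= 13936.4875 * 0.889996
= 12403.4243


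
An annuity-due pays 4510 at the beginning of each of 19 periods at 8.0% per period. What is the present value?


PV_due = PMT * (1-(1+i)^(-n))/i * (1+i)
PV_immediate = 43312.2324
PV_due = 43312.2324 * 1.08
= 46777.211


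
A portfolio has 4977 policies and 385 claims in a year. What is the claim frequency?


frequency = claims / policies
= 385 / 4977
= 0.0774


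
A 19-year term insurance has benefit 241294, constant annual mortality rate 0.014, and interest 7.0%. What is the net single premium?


NSP = benefit * sum_{k=0}^{n-1} k_p_x * q * v^(k+1)
With constant q=0.014, v=0.934579
Sum = 0.131412
NSP = 241294 * 0.131412
= 31708.893


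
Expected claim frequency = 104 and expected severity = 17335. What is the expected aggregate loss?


E[S] = E[N] * E[X]
= 104 * 17335
= 1.8028e+06


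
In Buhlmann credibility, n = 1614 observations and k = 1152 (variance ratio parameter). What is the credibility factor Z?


Z = n / (n + k)
= 1614 / (1614 + 1152)
= 1614 / 2766
= 0.5835


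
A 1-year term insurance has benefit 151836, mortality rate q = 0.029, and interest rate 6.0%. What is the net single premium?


NSP = benefit * q * v
v = 1/(1+i) = 0.943396
NSP = 151836 * 0.029 * 0.943396
= 4154.0038


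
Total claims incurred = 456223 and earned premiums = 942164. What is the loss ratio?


Loss ratio = claims / premiums
= 456223 / 942164
= 0.4842


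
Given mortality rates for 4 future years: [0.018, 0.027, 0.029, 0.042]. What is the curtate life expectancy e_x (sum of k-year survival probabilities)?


e_x = sum_{k=1}^{n} k_p_x
k_p_x values:
  1_p_x = 0.982
  2_p_x = 0.955486
  3_p_x = 0.927777
  4_p_x = 0.88881
e_x = 3.7541


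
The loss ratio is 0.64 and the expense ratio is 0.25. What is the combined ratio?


Combined ratio = loss ratio + expense ratio
= 0.64 + 0.25
= 0.89


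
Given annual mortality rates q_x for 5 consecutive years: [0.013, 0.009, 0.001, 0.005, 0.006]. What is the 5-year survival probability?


p_k = 1 - q_k for each year
Survival = product of (1 - q_k)
= 0.987 * 0.991 * 0.999 * 0.995 * 0.994
= 0.9664


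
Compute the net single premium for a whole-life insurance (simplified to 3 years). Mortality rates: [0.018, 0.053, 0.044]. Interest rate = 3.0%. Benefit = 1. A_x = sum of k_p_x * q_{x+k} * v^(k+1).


v = 0.970874
Year 0: k_p_x=1.0, q=0.018, term=0.017476
Year 1: k_p_x=0.982, q=0.053, term=0.049058
Year 2: k_p_x=0.929954, q=0.044, term=0.037446
A_x = 0.104


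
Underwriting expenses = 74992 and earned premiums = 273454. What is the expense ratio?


Expense ratio = expenses / premiums
= 74992 / 273454
= 0.2742


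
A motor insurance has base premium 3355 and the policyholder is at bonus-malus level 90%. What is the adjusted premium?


adjusted = base * BM_level / 100
= 3355 * 90 / 100
= 3355 * 0.9
= 3019.5


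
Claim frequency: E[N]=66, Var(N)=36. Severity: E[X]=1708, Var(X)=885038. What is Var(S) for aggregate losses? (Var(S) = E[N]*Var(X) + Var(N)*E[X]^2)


Var(S) = E[N]*Var(X) + Var(N)*E[X]^2
= 66*885038 + 36*1708^2
= 58412508 + 105021504
= 1.6343e+08


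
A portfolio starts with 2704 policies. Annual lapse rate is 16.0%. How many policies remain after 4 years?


remaining = initial * (1 - lapse)^years
= 2704 * (1 - 0.16)^4
= 2704 * 0.497871
= 1346.2442


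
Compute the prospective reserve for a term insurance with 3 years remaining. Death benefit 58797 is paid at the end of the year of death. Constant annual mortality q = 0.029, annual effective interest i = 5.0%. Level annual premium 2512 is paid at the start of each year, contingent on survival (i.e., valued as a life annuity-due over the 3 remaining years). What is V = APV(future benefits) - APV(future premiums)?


v = 1/(1+i) = 0.952381
APV(future benefits) per unit = sum_{k=0}^{2} k_p_x * q * v^(k+1) = 0.076779
APV(future benefits) = 58797 * 0.076779 = 4514.4028
Life annuity-due factor ä_{x:3} = sum_{k=0}^{2} k_p_x * v^k = 2.779946
APV(future premiums) = 2512 * 2.779946 = 6983.2256
V = 4514.4028 - 6983.2256
= -2468.8228


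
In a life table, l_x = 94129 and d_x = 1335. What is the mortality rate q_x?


q_x = d_x / l_x
= 1335 / 94129
= 0.0142


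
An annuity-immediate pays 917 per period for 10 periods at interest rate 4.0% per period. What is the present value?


PV = PMT * (1 - (1+i)^(-n)) / i
= 917 * (1 - (1+0.04)^(-10)) / 0.04
= 917 * (1 - 0.675564) / 0.04
= 917 * 8.110896
= 7437.6914


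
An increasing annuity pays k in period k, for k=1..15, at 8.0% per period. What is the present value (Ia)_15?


(Ia)_n = sum_{k=1}^{n} k * v^k, v = 1/(1+i)
v = 0.925926
Sum computed term by term:
(Ia)_15 = 56.4451


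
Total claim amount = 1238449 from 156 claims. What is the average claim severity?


severity = total / number
= 1238449 / 156
= 7938.7756


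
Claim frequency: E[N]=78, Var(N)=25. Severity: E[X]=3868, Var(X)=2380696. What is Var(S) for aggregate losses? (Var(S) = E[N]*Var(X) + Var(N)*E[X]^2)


Var(S) = E[N]*Var(X) + Var(N)*E[X]^2
= 78*2380696 + 25*3868^2
= 185694288 + 374035600
= 5.5973e+08


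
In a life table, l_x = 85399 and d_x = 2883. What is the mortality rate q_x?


q_x = d_x / l_x
= 2883 / 85399
= 0.0338


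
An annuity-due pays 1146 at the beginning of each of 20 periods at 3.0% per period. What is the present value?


PV_due = PMT * (1-(1+i)^(-n))/i * (1+i)
PV_immediate = 17049.5862
PV_due = 17049.5862 * 1.03
= 17561.0738


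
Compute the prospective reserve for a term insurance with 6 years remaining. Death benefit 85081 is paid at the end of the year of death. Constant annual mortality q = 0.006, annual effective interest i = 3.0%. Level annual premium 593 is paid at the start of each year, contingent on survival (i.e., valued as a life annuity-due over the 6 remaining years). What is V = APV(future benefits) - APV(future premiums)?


v = 1/(1+i) = 0.970874
APV(future benefits) per unit = sum_{k=0}^{5} k_p_x * q * v^(k+1) = 0.032036
APV(future benefits) = 85081 * 0.032036 = 2725.6625
Life annuity-due factor ä_{x:6} = sum_{k=0}^{5} k_p_x * v^k = 5.499529
APV(future premiums) = 593 * 5.499529 = 3261.2205
V = 2725.6625 - 3261.2205
= -535.558


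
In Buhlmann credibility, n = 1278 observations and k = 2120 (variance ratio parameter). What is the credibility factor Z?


Z = n / (n + k)
= 1278 / (1278 + 2120)
= 1278 / 3398
= 0.3761


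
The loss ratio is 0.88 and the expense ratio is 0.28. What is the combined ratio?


Combined ratio = loss ratio + expense ratio
= 0.88 + 0.28
= 1.16


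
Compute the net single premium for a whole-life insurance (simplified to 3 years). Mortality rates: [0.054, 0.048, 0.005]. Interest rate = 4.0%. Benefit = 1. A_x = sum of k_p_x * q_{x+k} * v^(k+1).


v = 0.961538
Year 0: k_p_x=1.0, q=0.054, term=0.051923
Year 1: k_p_x=0.946, q=0.048, term=0.041982
Year 2: k_p_x=0.900592, q=0.005, term=0.004003
A_x = 0.0979


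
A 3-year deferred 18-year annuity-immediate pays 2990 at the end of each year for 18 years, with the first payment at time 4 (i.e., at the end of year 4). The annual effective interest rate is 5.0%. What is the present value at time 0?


PV at time 3 of the 18-year annuity-immediate:
a_n = 2990 * (1-(1+0.05)^(-18))/0.05 = 34951.8648
Discount back 3 years to time 0:
PV = 34951.8648 * (1+0.05)^(-3)
= 34951.8648 * 0.863838
= 30192.735


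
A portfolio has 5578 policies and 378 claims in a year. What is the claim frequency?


frequency = claims / policies
= 378 / 5578
= 0.0678


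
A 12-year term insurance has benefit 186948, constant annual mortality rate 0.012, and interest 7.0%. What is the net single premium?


NSP = benefit * sum_{k=0}^{n-1} k_p_x * q * v^(k+1)
With constant q=0.012, v=0.934579
Sum = 0.090127
NSP = 186948 * 0.090127
= 16849.1271


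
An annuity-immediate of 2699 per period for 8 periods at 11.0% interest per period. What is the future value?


FV = PMT * ((1+i)^n - 1) / i
= 2699 * ((1.11)^8 - 1) / 0.11
= 2699 * (2.304538 - 1) / 0.11
= 32008.6131


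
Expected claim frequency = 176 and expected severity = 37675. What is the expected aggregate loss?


E[S] = E[N] * E[X]
= 176 * 37675
= 6.6308e+06


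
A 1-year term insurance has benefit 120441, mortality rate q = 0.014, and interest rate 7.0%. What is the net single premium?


NSP = benefit * q * v
v = 1/(1+i) = 0.934579
NSP = 120441 * 0.014 * 0.934579
= 1575.8636


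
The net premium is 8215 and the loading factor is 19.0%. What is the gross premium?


Gross = net * (1 + loading)
= 8215 * (1 + 0.19)
= 8215 * 1.19
= 9775.85


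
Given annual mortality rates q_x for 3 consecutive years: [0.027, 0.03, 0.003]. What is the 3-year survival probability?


p_k = 1 - q_k for each year
Survival = product of (1 - q_k)
= 0.973 * 0.97 * 0.997
= 0.941


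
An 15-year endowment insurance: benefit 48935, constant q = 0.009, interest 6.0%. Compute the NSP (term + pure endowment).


Term component = 4057.2538
Pure endowment = 15_p_x * v^15 * benefit = 0.873182 * 0.417265 * 48935 = 17829.3878
NSP = 21886.6416


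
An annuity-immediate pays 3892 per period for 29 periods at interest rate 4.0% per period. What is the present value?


PV = PMT * (1 - (1+i)^(-n)) / i
= 3892 * (1 - (1+0.04)^(-29)) / 0.04
= 3892 * (1 - 0.320651) / 0.04
= 3892 * 16.983715
= 66100.6174


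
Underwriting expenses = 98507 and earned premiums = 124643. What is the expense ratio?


Expense ratio = expenses / premiums
= 98507 / 124643
= 0.7903
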